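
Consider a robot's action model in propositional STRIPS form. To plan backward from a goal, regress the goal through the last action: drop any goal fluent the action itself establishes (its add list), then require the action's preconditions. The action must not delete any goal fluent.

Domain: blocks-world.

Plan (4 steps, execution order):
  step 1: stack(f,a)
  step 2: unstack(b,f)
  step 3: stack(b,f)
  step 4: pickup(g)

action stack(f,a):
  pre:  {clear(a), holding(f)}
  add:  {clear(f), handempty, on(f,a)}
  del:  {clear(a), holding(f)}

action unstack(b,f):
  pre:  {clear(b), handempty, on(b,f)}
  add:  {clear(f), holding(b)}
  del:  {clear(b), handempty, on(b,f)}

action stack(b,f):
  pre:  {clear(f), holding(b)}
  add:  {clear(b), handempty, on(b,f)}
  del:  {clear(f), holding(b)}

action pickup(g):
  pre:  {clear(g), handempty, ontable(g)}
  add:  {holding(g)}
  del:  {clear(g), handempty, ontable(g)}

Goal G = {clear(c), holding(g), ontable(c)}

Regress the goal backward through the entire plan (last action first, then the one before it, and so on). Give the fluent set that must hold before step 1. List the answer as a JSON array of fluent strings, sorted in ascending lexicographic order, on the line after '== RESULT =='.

Work backward from the goal:
  through step 4 (pickup(g)): drop {holding(g)}, keep {clear(c), ontable(c)}, require {clear(g), handempty, ontable(g)}
    → {clear(c), clear(g), handempty, ontable(c), ontable(g)}
  through step 3 (stack(b,f)): drop {handempty}, keep {clear(c), clear(g), ontable(c), ontable(g)}, require {clear(f), holding(b)}
    → {clear(c), clear(f), clear(g), holding(b), ontable(c), ontable(g)}
  through step 2 (unstack(b,f)): drop {clear(f), holding(b)}, keep {clear(c), clear(g), ontable(c), ontable(g)}, require {clear(b), handempty, on(b,f)}
    → {clear(b), clear(c), clear(g), handempty, on(b,f), ontable(c), ontable(g)}
  through step 1 (stack(f,a)): drop {handempty}, keep {clear(b), clear(c), clear(g), on(b,f), ontable(c), ontable(g)}, require {clear(a), holding(f)}
    → {clear(a), clear(b), clear(c), clear(g), holding(f), on(b,f), ontable(c), ontable(g)}

== RESULT ==
["clear(a)", "clear(b)", "clear(c)", "clear(g)", "holding(f)", "on(b,f)", "ontable(c)", "ontable(g)"]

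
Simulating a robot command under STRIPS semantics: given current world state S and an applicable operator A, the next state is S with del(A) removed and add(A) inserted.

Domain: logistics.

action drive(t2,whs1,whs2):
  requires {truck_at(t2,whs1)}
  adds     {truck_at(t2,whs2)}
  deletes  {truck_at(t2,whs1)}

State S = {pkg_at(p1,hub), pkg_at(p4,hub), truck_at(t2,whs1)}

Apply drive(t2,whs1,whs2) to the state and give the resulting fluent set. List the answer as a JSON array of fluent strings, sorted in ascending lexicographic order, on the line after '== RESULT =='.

Progress:
  pre ⊆ S: {truck_at(t2,whs1)} ⊆ S  — applicable
  S \ del = {pkg_at(p1,hub), pkg_at(p4,hub)}
  ∪ add   = {pkg_at(p1,hub), pkg_at(p4,hub), truck_at(t2,whs2)}

== RESULT ==
["pkg_at(p1,hub)", "pkg_at(p4,hub)", "truck_at(t2,whs2)"]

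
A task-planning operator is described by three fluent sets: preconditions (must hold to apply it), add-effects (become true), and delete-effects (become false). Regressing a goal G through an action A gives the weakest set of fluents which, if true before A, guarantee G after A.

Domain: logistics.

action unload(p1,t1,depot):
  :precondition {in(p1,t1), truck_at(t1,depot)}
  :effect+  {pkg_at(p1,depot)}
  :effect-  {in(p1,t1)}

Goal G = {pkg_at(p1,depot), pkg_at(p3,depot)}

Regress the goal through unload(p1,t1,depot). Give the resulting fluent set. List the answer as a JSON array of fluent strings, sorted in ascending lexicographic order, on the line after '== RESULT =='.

Regress:
  G ∩ del = {}  (empty — regression defined)
  G \ add = {pkg_at(p1,depot), pkg_at(p3,depot)} \ {pkg_at(p1,depot)} = {pkg_at(p3,depot)}
  ∪ pre   = {pkg_at(p3,depot)} ∪ {in(p1,t1), truck_at(t1,depot)}
          = {in(p1,t1), pkg_at(p3,depot), truck_at(t1,depot)}

== RESULT ==
["in(p1,t1)", "pkg_at(p3,depot)", "truck_at(t1,depot)"]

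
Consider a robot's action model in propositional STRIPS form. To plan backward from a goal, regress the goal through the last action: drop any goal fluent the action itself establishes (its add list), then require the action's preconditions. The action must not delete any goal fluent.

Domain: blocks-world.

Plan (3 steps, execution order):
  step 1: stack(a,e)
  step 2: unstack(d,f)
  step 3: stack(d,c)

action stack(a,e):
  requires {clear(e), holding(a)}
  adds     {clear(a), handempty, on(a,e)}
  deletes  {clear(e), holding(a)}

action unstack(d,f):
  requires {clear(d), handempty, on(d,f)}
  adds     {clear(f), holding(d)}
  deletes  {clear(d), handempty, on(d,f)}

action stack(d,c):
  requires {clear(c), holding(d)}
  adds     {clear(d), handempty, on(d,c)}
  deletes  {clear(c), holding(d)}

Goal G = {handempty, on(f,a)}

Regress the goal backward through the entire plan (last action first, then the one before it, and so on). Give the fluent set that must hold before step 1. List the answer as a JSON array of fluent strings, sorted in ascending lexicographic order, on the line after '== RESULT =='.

Regress step by step:
  through step 3 (stack(d,c)): drop {handempty}, keep {on(f,a)}, require {clear(c), holding(d)}
    → {clear(c), holding(d), on(f,a)}
  through step 2 (unstack(d,f)): drop {holding(d)}, keep {clear(c), on(f,a)}, require {clear(d), handempty, on(d,f)}
    → {clear(c), clear(d), handempty, on(d,f), on(f,a)}
  through step 1 (stack(a,e)): drop {handempty}, keep {clear(c), clear(d), on(d,f), on(f,a)}, require {clear(e), holding(a)}
    → {clear(c), clear(d), clear(e), holding(a), on(d,f), on(f,a)}

== RESULT ==
["clear(c)", "clear(d)", "clear(e)", "holding(a)", "on(d,f)", "on(f,a)"]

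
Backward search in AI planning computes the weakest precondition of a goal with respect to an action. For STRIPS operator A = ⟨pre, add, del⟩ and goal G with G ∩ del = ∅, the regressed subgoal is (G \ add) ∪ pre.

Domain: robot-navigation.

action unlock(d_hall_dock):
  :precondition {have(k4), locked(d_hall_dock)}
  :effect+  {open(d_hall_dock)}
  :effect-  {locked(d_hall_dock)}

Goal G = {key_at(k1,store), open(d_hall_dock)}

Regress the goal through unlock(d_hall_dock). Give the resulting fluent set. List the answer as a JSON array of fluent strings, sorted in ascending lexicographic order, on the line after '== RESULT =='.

Regress:
  G ∩ del = {}  (empty — regression defined)
  G \ add = {key_at(k1,store), open(d_hall_dock)} \ {open(d_hall_dock)} = {key_at(k1,store)}
  ∪ pre   = {key_at(k1,store)} ∪ {have(k4), locked(d_hall_dock)}
          = {have(k4), key_at(k1,store), locked(d_hall_dock)}

== RESULT ==
["have(k4)", "key_at(k1,store)", "locked(d_hall_dock)"]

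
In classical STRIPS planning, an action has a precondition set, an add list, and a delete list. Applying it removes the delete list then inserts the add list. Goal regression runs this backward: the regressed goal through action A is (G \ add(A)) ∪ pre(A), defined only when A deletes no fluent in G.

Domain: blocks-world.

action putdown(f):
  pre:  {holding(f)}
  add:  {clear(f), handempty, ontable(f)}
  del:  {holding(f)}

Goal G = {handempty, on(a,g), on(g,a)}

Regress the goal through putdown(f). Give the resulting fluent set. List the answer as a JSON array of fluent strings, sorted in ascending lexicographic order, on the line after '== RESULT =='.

Regress:
  G ∩ del = {}  (empty — regression defined)
  G \ add = {handempty, on(a,g), on(g,a)} \ {clear(f), handempty, ontable(f)} = {on(a,g), on(g,a)}
  ∪ pre   = {on(a,g), on(g,a)} ∪ {holding(f)}
          = {holding(f), on(a,g), on(g,a)}

== RESULT ==
["holding(f)", "on(a,g)", "on(g,a)"]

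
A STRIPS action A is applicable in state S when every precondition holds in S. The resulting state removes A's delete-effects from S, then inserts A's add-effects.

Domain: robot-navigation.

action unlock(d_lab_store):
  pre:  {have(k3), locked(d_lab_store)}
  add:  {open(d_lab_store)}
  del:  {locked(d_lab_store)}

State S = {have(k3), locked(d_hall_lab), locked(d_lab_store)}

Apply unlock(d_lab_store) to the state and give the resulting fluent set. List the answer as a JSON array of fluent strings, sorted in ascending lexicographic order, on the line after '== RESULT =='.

Compute (S \ del) ∪ add:
  pre ⊆ S: {have(k3), locked(d_lab_store)} ⊆ S  — applicable
  S \ del = {have(k3), locked(d_hall_lab)}
  ∪ add   = {have(k3), locked(d_hall_lab), open(d_lab_store)}

== RESULT ==
["have(k3)", "locked(d_hall_lab)", "open(d_lab_store)"]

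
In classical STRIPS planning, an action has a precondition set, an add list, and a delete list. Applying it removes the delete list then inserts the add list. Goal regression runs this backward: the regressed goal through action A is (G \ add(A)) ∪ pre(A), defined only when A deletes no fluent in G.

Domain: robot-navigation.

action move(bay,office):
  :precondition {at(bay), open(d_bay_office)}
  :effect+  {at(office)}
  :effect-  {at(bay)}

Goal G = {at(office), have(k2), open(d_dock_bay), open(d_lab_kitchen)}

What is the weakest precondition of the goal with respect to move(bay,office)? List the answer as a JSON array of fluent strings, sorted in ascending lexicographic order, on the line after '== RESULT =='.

Regress:
  G ∩ del = {}  (empty — regression defined)
  G \ add = {at(office), have(k2), open(d_dock_bay), open(d_lab_kitchen)} \ {at(office)} = {have(k2), open(d_dock_bay), open(d_lab_kitchen)}
  ∪ pre   = {have(k2), open(d_dock_bay), open(d_lab_kitchen)} ∪ {at(bay), open(d_bay_office)}
          = {at(bay), have(k2), open(d_bay_office), open(d_dock_bay), open(d_lab_kitchen)}

== RESULT ==
["at(bay)", "have(k2)", "open(d_bay_office)", "open(d_dock_bay)", "open(d_lab_kitchen)"]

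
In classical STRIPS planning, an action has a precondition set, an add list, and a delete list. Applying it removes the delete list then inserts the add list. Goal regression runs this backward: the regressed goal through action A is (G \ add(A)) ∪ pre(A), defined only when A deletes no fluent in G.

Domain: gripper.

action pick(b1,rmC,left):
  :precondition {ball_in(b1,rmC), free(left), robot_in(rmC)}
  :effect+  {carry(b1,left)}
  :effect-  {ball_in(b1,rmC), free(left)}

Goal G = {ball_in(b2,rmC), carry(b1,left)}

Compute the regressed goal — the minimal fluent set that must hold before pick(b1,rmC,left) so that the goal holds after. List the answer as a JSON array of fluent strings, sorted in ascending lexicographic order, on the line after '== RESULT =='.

Regress:
  G ∩ del = {}  (empty — regression defined)
  G \ add = {ball_in(b2,rmC), carry(b1,left)} \ {carry(b1,left)} = {ball_in(b2,rmC)}
  ∪ pre   = {ball_in(b2,rmC)} ∪ {ball_in(b1,rmC), free(left), robot_in(rmC)}
          = {ball_in(b1,rmC), ball_in(b2,rmC), free(left), robot_in(rmC)}

== RESULT ==
["ball_in(b1,rmC)", "ball_in(b2,rmC)", "free(left)", "robot_in(rmC)"]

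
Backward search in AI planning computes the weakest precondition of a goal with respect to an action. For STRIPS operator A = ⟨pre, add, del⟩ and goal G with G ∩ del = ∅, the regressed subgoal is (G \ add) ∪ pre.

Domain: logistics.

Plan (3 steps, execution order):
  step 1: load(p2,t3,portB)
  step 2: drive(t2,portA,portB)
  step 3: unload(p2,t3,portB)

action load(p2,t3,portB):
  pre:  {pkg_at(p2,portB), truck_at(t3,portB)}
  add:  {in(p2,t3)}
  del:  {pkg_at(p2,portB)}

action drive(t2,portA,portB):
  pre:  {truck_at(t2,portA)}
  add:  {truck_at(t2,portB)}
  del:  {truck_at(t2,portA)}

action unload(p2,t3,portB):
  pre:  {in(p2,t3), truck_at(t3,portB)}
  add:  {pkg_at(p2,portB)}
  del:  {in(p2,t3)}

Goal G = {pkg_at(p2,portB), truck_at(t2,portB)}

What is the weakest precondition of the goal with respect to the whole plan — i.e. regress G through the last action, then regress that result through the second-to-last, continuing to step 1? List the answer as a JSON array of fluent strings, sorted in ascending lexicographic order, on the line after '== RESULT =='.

Work backward from the goal:
  through step 3 (unload(p2,t3,portB)): drop {pkg_at(p2,portB)}, keep {truck_at(t2,portB)}, require {in(p2,t3), truck_at(t3,portB)}
    → {in(p2,t3), truck_at(t2,portB), truck_at(t3,portB)}
  through step 2 (drive(t2,portA,portB)): drop {truck_at(t2,portB)}, keep {in(p2,t3), truck_at(t3,portB)}, require {truck_at(t2,portA)}
    → {in(p2,t3), truck_at(t2,portA), truck_at(t3,portB)}
  through step 1 (load(p2,t3,portB)): drop {in(p2,t3)}, keep {truck_at(t2,portA), truck_at(t3,portB)}, require {pkg_at(p2,portB), truck_at(t3,portB)}
    → {pkg_at(p2,portB), truck_at(t2,portA), truck_at(t3,portB)}

== RESULT ==
["pkg_at(p2,portB)", "truck_at(t2,portA)", "truck_at(t3,portB)"]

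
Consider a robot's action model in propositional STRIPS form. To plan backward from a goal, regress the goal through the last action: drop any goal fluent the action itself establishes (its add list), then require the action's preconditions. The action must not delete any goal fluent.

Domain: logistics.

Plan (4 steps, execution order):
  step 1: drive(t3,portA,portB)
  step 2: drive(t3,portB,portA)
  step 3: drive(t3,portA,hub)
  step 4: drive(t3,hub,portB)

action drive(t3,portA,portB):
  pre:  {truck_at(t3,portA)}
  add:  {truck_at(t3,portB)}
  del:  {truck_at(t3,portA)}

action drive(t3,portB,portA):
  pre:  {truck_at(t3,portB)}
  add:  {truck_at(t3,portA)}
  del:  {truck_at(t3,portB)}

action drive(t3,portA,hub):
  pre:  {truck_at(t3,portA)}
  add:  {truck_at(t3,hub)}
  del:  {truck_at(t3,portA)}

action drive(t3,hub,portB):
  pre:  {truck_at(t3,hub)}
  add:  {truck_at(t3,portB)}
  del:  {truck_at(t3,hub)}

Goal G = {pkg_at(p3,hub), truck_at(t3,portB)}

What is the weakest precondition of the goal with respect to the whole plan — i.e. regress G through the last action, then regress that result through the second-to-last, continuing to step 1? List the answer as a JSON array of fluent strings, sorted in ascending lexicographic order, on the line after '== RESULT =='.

Regress step by step:
  through step 4 (drive(t3,hub,portB)): drop {truck_at(t3,portB)}, keep {pkg_at(p3,hub)}, require {truck_at(t3,hub)}
    → {pkg_at(p3,hub), truck_at(t3,hub)}
  through step 3 (drive(t3,portA,hub)): drop {truck_at(t3,hub)}, keep {pkg_at(p3,hub)}, require {truck_at(t3,portA)}
    → {pkg_at(p3,hub), truck_at(t3,portA)}
  through step 2 (drive(t3,portB,portA)): drop {truck_at(t3,portA)}, keep {pkg_at(p3,hub)}, require {truck_at(t3,portB)}
    → {pkg_at(p3,hub), truck_at(t3,portB)}
  through step 1 (drive(t3,portA,portB)): drop {truck_at(t3,portB)}, keep {pkg_at(p3,hub)}, require {truck_at(t3,portA)}
    → {pkg_at(p3,hub), truck_at(t3,portA)}

== RESULT ==
["pkg_at(p3,hub)", "truck_at(t3,portA)"]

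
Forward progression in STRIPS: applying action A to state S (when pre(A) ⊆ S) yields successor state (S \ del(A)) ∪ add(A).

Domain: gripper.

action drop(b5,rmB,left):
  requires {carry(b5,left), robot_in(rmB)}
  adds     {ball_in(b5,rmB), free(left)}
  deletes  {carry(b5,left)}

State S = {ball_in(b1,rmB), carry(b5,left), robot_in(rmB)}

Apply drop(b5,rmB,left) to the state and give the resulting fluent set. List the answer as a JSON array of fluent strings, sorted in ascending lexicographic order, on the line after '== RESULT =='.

Progress:
  pre ⊆ S: {carry(b5,left), robot_in(rmB)} ⊆ S  — applicable
  S \ del = {ball_in(b1,rmB), robot_in(rmB)}
  ∪ add   = {ball_in(b1,rmB), ball_in(b5,rmB), free(left), robot_in(rmB)}

== RESULT ==
["ball_in(b1,rmB)", "ball_in(b5,rmB)", "free(left)", "robot_in(rmB)"]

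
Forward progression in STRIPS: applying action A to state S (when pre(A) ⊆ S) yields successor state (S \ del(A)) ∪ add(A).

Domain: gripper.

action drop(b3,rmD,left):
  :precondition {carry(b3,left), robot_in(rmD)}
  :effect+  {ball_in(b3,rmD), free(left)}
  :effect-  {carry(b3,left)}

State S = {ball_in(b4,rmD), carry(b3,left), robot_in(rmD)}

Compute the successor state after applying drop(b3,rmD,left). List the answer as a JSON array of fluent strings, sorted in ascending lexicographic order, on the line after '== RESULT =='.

Compute (S \ del) ∪ add:
  pre ⊆ S: {carry(b3,left), robot_in(rmD)} ⊆ S  — applicable
  S \ del = {ball_in(b4,rmD), robot_in(rmD)}
  ∪ add   = {ball_in(b3,rmD), ball_in(b4,rmD), free(left), robot_in(rmD)}

== RESULT ==
["ball_in(b3,rmD)", "ball_in(b4,rmD)", "free(left)", "robot_in(rmD)"]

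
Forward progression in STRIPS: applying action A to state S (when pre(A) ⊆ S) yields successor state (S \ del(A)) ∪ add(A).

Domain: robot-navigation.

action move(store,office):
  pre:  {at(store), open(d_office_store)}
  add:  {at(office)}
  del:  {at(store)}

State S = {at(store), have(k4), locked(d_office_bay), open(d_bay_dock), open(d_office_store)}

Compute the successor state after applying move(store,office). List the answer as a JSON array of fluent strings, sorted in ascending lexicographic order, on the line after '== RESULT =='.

Progress:
  pre ⊆ S: {at(store), open(d_office_store)} ⊆ S  — applicable
  S \ del = {have(k4), locked(d_office_bay), open(d_bay_dock), open(d_office_store)}
  ∪ add   = {at(office), have(k4), locked(d_office_bay), open(d_bay_dock), open(d_office_store)}

== RESULT ==
["at(office)", "have(k4)", "locked(d_office_bay)", "open(d_bay_dock)", "open(d_office_store)"]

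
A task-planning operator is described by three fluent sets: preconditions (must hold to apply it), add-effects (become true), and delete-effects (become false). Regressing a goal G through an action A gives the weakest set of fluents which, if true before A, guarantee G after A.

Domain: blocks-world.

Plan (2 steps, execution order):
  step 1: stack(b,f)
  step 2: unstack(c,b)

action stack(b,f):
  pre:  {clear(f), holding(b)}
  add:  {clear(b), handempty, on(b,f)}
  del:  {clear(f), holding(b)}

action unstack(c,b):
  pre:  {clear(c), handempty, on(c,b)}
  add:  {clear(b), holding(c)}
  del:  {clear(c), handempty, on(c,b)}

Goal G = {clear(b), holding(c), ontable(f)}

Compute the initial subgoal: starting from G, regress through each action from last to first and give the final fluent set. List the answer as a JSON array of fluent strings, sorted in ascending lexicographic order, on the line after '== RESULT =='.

Regress step by step:
  through step 2 (unstack(c,b)): drop {clear(b), holding(c)}, keep {ontable(f)}, require {clear(c), handempty, on(c,b)}
    → {clear(c), handempty, on(c,b), ontable(f)}
  through step 1 (stack(b,f)): drop {handempty}, keep {clear(c), on(c,b), ontable(f)}, require {clear(f), holding(b)}
    → {clear(c), clear(f), holding(b), on(c,b), ontable(f)}

== RESULT ==
["clear(c)", "clear(f)", "holding(b)", "on(c,b)", "ontable(f)"]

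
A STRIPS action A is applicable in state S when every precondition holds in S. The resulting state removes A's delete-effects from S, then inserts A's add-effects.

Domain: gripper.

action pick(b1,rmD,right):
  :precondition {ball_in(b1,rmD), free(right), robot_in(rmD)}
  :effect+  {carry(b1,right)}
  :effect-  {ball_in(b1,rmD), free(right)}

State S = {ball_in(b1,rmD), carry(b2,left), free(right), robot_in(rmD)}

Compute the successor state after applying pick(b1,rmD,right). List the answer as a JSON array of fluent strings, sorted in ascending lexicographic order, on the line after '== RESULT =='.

Progress:
  pre ⊆ S: {ball_in(b1,rmD), free(right), robot_in(rmD)} ⊆ S  — applicable
  S \ del = {carry(b2,left), robot_in(rmD)}
  ∪ add   = {carry(b1,right), carry(b2,left), robot_in(rmD)}

== RESULT ==
["carry(b1,right)", "carry(b2,left)", "robot_in(rmD)"]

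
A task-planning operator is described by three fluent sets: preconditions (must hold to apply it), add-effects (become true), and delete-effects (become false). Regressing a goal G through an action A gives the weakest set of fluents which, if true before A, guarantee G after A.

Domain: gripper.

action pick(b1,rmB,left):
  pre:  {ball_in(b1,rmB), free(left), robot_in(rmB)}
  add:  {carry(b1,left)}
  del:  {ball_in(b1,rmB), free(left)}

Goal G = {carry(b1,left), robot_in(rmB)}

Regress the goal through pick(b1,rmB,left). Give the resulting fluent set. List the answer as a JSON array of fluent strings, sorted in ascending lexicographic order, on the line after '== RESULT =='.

Compute (G \ add) ∪ pre:
  G ∩ del = {}  (empty — regression defined)
  G \ add = {carry(b1,left), robot_in(rmB)} \ {carry(b1,left)} = {robot_in(rmB)}
  ∪ pre   = {robot_in(rmB)} ∪ {ball_in(b1,rmB), free(left), robot_in(rmB)}
          = {ball_in(b1,rmB), free(left), robot_in(rmB)}

== RESULT ==
["ball_in(b1,rmB)", "free(left)", "robot_in(rmB)"]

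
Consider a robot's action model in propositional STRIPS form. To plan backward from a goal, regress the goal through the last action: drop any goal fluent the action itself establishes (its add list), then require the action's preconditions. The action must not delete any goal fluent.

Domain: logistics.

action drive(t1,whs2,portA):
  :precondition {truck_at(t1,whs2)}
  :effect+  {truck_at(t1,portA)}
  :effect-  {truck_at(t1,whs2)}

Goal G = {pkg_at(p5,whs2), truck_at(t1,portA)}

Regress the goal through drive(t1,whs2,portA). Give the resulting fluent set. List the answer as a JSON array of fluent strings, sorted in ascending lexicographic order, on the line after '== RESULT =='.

Compute (G \ add) ∪ pre:
  G ∩ del = {}  (empty — regression defined)
  G \ add = {pkg_at(p5,whs2), truck_at(t1,portA)} \ {truck_at(t1,portA)} = {pkg_at(p5,whs2)}
  ∪ pre   = {pkg_at(p5,whs2)} ∪ {truck_at(t1,whs2)}
          = {pkg_at(p5,whs2), truck_at(t1,whs2)}

== RESULT ==
["pkg_at(p5,whs2)", "truck_at(t1,whs2)"]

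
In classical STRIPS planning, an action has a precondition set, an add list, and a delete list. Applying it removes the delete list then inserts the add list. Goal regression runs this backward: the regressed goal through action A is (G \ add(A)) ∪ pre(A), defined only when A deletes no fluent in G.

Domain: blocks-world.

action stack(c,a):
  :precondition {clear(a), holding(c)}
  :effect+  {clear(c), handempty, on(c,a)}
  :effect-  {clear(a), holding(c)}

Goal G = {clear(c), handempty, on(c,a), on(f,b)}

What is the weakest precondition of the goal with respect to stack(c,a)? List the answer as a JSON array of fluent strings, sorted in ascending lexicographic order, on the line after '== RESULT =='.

Regress:
  G ∩ del = {}  (empty — regression defined)
  G \ add = {clear(c), handempty, on(c,a), on(f,b)} \ {clear(c), handempty, on(c,a)} = {on(f,b)}
  ∪ pre   = {on(f,b)} ∪ {clear(a), holding(c)}
          = {clear(a), holding(c), on(f,b)}

== RESULT ==
["clear(a)", "holding(c)", "on(f,b)"]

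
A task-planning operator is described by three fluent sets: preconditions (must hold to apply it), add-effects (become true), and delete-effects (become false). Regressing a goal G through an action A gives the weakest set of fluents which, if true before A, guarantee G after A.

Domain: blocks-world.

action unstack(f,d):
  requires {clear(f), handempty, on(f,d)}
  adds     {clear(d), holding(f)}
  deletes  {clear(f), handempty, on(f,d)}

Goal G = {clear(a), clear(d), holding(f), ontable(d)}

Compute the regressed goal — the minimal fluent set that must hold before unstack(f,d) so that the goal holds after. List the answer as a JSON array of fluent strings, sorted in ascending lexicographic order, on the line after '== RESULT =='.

Compute (G \ add) ∪ pre:
  G ∩ del = {}  (empty — regression defined)
  G \ add = {clear(a), clear(d), holding(f), ontable(d)} \ {clear(d), holding(f)} = {clear(a), ontable(d)}
  ∪ pre   = {clear(a), ontable(d)} ∪ {clear(f), handempty, on(f,d)}
          = {clear(a), clear(f), handempty, on(f,d), ontable(d)}

== RESULT ==
["clear(a)", "clear(f)", "handempty", "on(f,d)", "ontable(d)"]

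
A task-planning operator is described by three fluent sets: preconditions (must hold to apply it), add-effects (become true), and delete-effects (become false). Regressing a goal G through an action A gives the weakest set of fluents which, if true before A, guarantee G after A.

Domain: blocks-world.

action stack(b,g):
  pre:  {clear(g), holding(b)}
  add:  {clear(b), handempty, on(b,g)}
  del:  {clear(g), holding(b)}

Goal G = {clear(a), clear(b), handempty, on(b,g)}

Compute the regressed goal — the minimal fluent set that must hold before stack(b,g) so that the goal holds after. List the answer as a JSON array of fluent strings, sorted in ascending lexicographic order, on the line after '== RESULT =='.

Compute (G \ add) ∪ pre:
  G ∩ del = {}  (empty — regression defined)
  G \ add = {clear(a), clear(b), handempty, on(b,g)} \ {clear(b), handempty, on(b,g)} = {clear(a)}
  ∪ pre   = {clear(a)} ∪ {clear(g), holding(b)}
          = {clear(a), clear(g), holding(b)}

== RESULT ==
["clear(a)", "clear(g)", "holding(b)"]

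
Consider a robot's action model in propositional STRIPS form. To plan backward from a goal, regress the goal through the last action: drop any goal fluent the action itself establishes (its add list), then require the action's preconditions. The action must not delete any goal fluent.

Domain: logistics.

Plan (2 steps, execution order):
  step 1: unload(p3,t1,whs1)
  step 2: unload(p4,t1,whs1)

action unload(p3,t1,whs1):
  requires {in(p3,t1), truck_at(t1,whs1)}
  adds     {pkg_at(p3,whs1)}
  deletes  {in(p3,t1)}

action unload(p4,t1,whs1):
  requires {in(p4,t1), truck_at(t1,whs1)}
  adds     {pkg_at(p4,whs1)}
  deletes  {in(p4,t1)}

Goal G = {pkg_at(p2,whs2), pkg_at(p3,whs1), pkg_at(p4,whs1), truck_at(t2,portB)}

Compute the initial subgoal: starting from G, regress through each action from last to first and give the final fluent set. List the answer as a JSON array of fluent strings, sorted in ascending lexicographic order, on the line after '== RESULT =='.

Regress step by step:
  through step 2 (unload(p4,t1,whs1)): drop {pkg_at(p4,whs1)}, keep {pkg_at(p2,whs2), pkg_at(p3,whs1), truck_at(t2,portB)}, require {in(p4,t1), truck_at(t1,whs1)}
    → {in(p4,t1), pkg_at(p2,whs2), pkg_at(p3,whs1), truck_at(t1,whs1), truck_at(t2,portB)}
  through step 1 (unload(p3,t1,whs1)): drop {pkg_at(p3,whs1)}, keep {in(p4,t1), pkg_at(p2,whs2), truck_at(t1,whs1), truck_at(t2,portB)}, require {in(p3,t1), truck_at(t1,whs1)}
    → {in(p3,t1), in(p4,t1), pkg_at(p2,whs2), truck_at(t1,whs1), truck_at(t2,portB)}

== RESULT ==
["in(p3,t1)", "in(p4,t1)", "pkg_at(p2,whs2)", "truck_at(t1,whs1)", "truck_at(t2,portB)"]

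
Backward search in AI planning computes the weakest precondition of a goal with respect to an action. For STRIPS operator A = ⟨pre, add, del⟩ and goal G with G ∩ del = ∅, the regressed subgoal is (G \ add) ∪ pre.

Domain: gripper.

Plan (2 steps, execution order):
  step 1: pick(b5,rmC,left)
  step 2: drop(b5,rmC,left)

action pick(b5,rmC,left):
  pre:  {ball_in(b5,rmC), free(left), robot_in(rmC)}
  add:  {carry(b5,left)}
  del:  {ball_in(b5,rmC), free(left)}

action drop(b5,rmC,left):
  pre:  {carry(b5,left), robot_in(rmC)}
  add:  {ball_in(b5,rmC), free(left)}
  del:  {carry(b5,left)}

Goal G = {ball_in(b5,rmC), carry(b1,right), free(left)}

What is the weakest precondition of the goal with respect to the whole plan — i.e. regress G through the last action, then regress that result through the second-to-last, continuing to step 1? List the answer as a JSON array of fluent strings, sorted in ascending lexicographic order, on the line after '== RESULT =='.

Regress step by step:
  through step 2 (drop(b5,rmC,left)): drop {ball_in(b5,rmC), free(left)}, keep {carry(b1,right)}, require {carry(b5,left), robot_in(rmC)}
    → {carry(b1,right), carry(b5,left), robot_in(rmC)}
  through step 1 (pick(b5,rmC,left)): drop {carry(b5,left)}, keep {carry(b1,right), robot_in(rmC)}, require {ball_in(b5,rmC), free(left), robot_in(rmC)}
    → {ball_in(b5,rmC), carry(b1,right), free(left), robot_in(rmC)}

== RESULT ==
["ball_in(b5,rmC)", "carry(b1,right)", "free(left)", "robot_in(rmC)"]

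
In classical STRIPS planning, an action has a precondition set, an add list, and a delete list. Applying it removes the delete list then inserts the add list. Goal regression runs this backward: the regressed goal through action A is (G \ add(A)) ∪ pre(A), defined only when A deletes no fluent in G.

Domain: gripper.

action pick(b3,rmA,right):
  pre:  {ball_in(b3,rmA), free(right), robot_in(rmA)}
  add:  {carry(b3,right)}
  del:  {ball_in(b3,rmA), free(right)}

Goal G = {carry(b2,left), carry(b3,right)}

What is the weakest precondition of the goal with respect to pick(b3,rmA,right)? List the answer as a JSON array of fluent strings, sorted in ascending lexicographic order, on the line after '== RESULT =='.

Regress:
  G ∩ del = {}  (empty — regression defined)
  G \ add = {carry(b2,left), carry(b3,right)} \ {carry(b3,right)} = {carry(b2,left)}
  ∪ pre   = {carry(b2,left)} ∪ {ball_in(b3,rmA), free(right), robot_in(rmA)}
          = {ball_in(b3,rmA), carry(b2,left), free(right), robot_in(rmA)}

== RESULT ==
["ball_in(b3,rmA)", "carry(b2,left)", "free(right)", "robot_in(rmA)"]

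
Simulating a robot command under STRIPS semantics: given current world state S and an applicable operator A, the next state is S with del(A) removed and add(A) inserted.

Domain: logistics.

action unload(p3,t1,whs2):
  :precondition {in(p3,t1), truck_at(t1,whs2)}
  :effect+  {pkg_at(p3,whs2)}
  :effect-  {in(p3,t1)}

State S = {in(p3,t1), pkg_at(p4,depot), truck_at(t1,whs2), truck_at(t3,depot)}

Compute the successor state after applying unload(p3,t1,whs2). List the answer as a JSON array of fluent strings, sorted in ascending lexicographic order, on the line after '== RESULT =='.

Progress:
  pre ⊆ S: {in(p3,t1), truck_at(t1,whs2)} ⊆ S  — applicable
  S \ del = {pkg_at(p4,depot), truck_at(t1,whs2), truck_at(t3,depot)}
  ∪ add   = {pkg_at(p3,whs2), pkg_at(p4,depot), truck_at(t1,whs2), truck_at(t3,depot)}

== RESULT ==
["pkg_at(p3,whs2)", "pkg_at(p4,depot)", "truck_at(t1,whs2)", "truck_at(t3,depot)"]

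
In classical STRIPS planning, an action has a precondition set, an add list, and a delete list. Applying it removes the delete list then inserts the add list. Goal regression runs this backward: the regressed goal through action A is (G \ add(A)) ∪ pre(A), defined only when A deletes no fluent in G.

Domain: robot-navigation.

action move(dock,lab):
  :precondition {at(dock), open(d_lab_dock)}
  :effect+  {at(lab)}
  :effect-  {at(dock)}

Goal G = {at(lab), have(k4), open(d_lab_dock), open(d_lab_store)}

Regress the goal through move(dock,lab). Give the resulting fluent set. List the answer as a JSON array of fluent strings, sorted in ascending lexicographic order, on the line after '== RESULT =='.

Compute (G \ add) ∪ pre:
  G ∩ del = {}  (empty — regression defined)
  G \ add = {at(lab), have(k4), open(d_lab_dock), open(d_lab_store)} \ {at(lab)} = {have(k4), open(d_lab_dock), open(d_lab_store)}
  ∪ pre   = {have(k4), open(d_lab_dock), open(d_lab_store)} ∪ {at(dock), open(d_lab_dock)}
          = {at(dock), have(k4), open(d_lab_dock), open(d_lab_store)}

== RESULT ==
["at(dock)", "have(k4)", "open(d_lab_dock)", "open(d_lab_store)"]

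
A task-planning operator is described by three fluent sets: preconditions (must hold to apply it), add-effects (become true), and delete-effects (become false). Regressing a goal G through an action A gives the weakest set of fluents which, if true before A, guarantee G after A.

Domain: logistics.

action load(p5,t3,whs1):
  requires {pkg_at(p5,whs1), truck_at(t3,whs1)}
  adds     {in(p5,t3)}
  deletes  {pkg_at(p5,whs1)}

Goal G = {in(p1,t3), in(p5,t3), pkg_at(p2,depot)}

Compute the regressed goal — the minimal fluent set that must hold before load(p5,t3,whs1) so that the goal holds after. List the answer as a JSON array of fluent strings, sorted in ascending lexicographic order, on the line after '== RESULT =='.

Regress:
  G ∩ del = {}  (empty — regression defined)
  G \ add = {in(p1,t3), in(p5,t3), pkg_at(p2,depot)} \ {in(p5,t3)} = {in(p1,t3), pkg_at(p2,depot)}
  ∪ pre   = {in(p1,t3), pkg_at(p2,depot)} ∪ {pkg_at(p5,whs1), truck_at(t3,whs1)}
          = {in(p1,t3), pkg_at(p2,depot), pkg_at(p5,whs1), truck_at(t3,whs1)}

== RESULT ==
["in(p1,t3)", "pkg_at(p2,depot)", "pkg_at(p5,whs1)", "truck_at(t3,whs1)"]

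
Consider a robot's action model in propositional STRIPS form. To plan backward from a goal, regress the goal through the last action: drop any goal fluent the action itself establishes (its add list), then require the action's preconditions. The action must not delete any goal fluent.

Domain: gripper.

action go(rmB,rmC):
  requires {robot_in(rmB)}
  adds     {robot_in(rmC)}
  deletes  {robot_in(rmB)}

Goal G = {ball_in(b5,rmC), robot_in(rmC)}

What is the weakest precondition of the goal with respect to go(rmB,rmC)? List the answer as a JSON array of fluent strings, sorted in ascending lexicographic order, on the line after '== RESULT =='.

Compute (G \ add) ∪ pre:
  G ∩ del = {}  (empty — regression defined)
  G \ add = {ball_in(b5,rmC), robot_in(rmC)} \ {robot_in(rmC)} = {ball_in(b5,rmC)}
  ∪ pre   = {ball_in(b5,rmC)} ∪ {robot_in(rmB)}
          = {ball_in(b5,rmC), robot_in(rmB)}

== RESULT ==
["ball_in(b5,rmC)", "robot_in(rmB)"]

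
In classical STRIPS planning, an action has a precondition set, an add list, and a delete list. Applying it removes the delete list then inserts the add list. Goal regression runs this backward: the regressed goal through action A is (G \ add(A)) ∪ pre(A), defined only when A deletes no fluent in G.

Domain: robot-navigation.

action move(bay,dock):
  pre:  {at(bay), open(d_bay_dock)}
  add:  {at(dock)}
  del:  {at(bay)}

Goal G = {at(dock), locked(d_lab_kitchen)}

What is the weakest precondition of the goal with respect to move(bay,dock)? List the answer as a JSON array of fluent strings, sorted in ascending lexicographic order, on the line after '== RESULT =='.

Regress:
  G ∩ del = {}  (empty — regression defined)
  G \ add = {at(dock), locked(d_lab_kitchen)} \ {at(dock)} = {locked(d_lab_kitchen)}
  ∪ pre   = {locked(d_lab_kitchen)} ∪ {at(bay), open(d_bay_dock)}
          = {at(bay), locked(d_lab_kitchen), open(d_bay_dock)}

== RESULT ==
["at(bay)", "locked(d_lab_kitchen)", "open(d_bay_dock)"]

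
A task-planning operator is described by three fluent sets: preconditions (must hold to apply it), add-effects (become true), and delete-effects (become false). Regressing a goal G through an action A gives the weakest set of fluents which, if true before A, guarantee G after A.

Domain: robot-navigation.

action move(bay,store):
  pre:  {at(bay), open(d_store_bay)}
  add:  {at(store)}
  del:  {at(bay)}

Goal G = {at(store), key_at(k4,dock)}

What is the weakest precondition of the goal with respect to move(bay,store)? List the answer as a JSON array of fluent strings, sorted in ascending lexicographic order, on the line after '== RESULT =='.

Compute (G \ add) ∪ pre:
  G ∩ del = {}  (empty — regression defined)
  G \ add = {at(store), key_at(k4,dock)} \ {at(store)} = {key_at(k4,dock)}
  ∪ pre   = {key_at(k4,dock)} ∪ {at(bay), open(d_store_bay)}
          = {at(bay), key_at(k4,dock), open(d_store_bay)}

== RESULT ==
["at(bay)", "key_at(k4,dock)", "open(d_store_bay)"]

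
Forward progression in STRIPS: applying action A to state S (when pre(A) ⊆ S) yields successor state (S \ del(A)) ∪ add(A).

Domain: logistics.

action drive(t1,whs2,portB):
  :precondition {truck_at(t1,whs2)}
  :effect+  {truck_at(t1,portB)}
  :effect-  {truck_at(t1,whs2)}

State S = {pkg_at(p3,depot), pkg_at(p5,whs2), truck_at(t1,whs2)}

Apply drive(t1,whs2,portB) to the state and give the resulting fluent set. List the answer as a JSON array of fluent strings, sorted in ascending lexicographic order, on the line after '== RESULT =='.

Compute (S \ del) ∪ add:
  pre ⊆ S: {truck_at(t1,whs2)} ⊆ S  — applicable
  S \ del = {pkg_at(p3,depot), pkg_at(p5,whs2)}
  ∪ add   = {pkg_at(p3,depot), pkg_at(p5,whs2), truck_at(t1,portB)}

== RESULT ==
["pkg_at(p3,depot)", "pkg_at(p5,whs2)", "truck_at(t1,portB)"]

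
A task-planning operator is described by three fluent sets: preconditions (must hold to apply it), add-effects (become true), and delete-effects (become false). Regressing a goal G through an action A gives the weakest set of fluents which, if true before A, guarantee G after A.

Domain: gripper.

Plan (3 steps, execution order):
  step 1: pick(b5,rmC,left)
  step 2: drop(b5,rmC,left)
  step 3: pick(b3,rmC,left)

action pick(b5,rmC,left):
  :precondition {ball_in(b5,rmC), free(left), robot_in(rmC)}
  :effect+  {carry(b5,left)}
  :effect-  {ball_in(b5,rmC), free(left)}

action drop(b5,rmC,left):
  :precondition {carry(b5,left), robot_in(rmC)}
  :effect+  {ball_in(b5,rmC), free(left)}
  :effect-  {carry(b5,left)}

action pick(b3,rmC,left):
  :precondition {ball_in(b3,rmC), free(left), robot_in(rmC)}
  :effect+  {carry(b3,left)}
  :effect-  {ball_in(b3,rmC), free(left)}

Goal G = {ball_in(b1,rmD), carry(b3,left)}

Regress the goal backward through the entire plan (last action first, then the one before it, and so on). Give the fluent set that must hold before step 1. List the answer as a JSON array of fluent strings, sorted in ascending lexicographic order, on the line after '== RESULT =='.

Work backward from the goal:
  through step 3 (pick(b3,rmC,left)): drop {carry(b3,left)}, keep {ball_in(b1,rmD)}, require {ball_in(b3,rmC), free(left), robot_in(rmC)}
    → {ball_in(b1,rmD), ball_in(b3,rmC), free(left), robot_in(rmC)}
  through step 2 (drop(b5,rmC,left)): drop {free(left)}, keep {ball_in(b1,rmD), ball_in(b3,rmC), robot_in(rmC)}, require {carry(b5,left), robot_in(rmC)}
    → {ball_in(b1,rmD), ball_in(b3,rmC), carry(b5,left), robot_in(rmC)}
  through step 1 (pick(b5,rmC,left)): drop {carry(b5,left)}, keep {ball_in(b1,rmD), ball_in(b3,rmC), robot_in(rmC)}, require {ball_in(b5,rmC), free(left), robot_in(rmC)}
    → {ball_in(b1,rmD), ball_in(b3,rmC), ball_in(b5,rmC), free(left), robot_in(rmC)}

== RESULT ==
["ball_in(b1,rmD)", "ball_in(b3,rmC)", "ball_in(b5,rmC)", "free(left)", "robot_in(rmC)"]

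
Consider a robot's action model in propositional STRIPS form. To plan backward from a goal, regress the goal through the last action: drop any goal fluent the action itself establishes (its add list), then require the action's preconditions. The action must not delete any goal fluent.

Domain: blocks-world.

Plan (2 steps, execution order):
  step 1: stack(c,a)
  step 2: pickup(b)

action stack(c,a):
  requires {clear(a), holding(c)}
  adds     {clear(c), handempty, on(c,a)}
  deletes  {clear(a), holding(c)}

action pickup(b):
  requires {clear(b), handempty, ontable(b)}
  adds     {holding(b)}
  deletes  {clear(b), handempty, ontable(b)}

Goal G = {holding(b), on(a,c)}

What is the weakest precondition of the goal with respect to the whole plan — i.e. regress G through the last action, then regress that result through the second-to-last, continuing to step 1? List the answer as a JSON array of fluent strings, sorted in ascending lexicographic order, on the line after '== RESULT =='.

Work backward from the goal:
  through step 2 (pickup(b)): drop {holding(b)}, keep {on(a,c)}, require {clear(b), handempty, ontable(b)}
    → {clear(b), handempty, on(a,c), ontable(b)}
  through step 1 (stack(c,a)): drop {handempty}, keep {clear(b), on(a,c), ontable(b)}, require {clear(a), holding(c)}
    → {clear(a), clear(b), holding(c), on(a,c), ontable(b)}

== RESULT ==
["clear(a)", "clear(b)", "holding(c)", "on(a,c)", "ontable(b)"]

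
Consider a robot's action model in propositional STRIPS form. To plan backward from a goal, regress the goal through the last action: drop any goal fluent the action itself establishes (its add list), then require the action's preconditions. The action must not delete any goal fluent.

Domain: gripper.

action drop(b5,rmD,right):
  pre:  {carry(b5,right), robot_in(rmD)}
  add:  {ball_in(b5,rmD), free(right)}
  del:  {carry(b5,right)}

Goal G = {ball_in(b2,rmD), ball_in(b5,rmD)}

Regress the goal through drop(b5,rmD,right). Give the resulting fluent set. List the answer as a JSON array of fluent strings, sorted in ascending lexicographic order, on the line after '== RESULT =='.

Compute (G \ add) ∪ pre:
  G ∩ del = {}  (empty — regression defined)
  G \ add = {ball_in(b2,rmD), ball_in(b5,rmD)} \ {ball_in(b5,rmD), free(right)} = {ball_in(b2,rmD)}
  ∪ pre   = {ball_in(b2,rmD)} ∪ {carry(b5,right), robot_in(rmD)}
          = {ball_in(b2,rmD), carry(b5,right), robot_in(rmD)}

== RESULT ==
["ball_in(b2,rmD)", "carry(b5,right)", "robot_in(rmD)"]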